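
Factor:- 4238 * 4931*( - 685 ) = 14314840930  =  2^1*5^1*13^1 * 137^1 *163^1*4931^1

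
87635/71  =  87635/71 =1234.30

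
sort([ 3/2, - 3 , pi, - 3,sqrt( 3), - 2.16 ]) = [ - 3,-3,- 2.16 , 3/2,sqrt( 3),  pi] 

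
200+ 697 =897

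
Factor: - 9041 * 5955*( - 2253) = 3^2 * 5^1* 397^1 * 751^1 * 9041^1 = 121299616215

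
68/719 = 68/719 = 0.09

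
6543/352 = 6543/352= 18.59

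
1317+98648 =99965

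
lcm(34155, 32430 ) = 3210570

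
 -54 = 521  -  575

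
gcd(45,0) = 45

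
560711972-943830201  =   -383118229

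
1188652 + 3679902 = 4868554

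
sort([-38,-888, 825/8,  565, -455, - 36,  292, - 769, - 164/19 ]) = [ - 888,- 769, - 455, - 38, -36, - 164/19, 825/8, 292, 565 ] 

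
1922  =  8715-6793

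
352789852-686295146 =-333505294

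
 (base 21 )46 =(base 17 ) 55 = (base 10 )90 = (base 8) 132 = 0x5A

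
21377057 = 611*34987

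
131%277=131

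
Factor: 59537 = 29^1*2053^1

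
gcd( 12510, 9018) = 18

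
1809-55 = 1754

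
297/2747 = 297/2747 = 0.11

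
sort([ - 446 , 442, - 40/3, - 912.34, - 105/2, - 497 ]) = [ - 912.34, - 497, - 446, - 105/2, - 40/3, 442]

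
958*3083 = 2953514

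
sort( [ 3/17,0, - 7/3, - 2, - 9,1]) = [ - 9, - 7/3, - 2,  0,3/17,1]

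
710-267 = 443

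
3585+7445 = 11030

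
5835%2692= 451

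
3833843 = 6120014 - 2286171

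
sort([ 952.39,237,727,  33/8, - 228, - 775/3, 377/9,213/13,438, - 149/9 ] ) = [ - 775/3, - 228, - 149/9, 33/8,213/13,377/9,237,438,727,952.39 ] 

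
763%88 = 59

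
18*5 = 90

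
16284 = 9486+6798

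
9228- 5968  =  3260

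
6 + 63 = 69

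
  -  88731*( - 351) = 31144581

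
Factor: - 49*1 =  - 7^2 = - 49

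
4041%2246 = 1795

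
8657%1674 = 287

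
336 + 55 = 391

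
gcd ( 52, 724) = 4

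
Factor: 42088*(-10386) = -437125968 = -2^4 * 3^2*577^1*5261^1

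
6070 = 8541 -2471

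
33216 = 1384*24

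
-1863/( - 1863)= 1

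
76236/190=38118/95= 401.24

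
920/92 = 10 = 10.00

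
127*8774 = 1114298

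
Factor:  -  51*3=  - 3^2 * 17^1 = - 153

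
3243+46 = 3289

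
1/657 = 1/657= 0.00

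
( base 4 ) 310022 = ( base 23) 673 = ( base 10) 3338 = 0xD0A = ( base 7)12506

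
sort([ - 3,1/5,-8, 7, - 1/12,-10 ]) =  [ - 10,-8,  -  3, - 1/12,  1/5, 7 ] 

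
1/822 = 1/822 = 0.00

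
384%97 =93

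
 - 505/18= - 505/18 = -28.06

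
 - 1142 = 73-1215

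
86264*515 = 44425960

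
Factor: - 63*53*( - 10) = 2^1*3^2 * 5^1*7^1*53^1 = 33390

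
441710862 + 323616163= 765327025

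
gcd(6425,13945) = 5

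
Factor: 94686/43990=3^1*5^( - 1)* 43^1*53^(  -  1)*83^(-1)*367^1 =47343/21995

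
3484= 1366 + 2118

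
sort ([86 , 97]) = [ 86,97 ]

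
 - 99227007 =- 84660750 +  - 14566257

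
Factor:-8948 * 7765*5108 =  - 2^4*5^1*1277^1*1553^1*2237^1=-354910071760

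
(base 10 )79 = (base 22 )3D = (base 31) 2h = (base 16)4f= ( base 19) 43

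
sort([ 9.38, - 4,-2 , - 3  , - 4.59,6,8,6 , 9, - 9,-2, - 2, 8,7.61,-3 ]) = [-9 ,-4.59 ,-4 ,-3, - 3,-2,  -  2, -2, 6 , 6,  7.61,8,8,  9,  9.38] 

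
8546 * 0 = 0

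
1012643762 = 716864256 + 295779506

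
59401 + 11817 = 71218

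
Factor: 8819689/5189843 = 63451/37337  =  107^1*  593^1*37337^( -1 ) 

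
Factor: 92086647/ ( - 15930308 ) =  - 2^( - 2) *3^1*31^1 * 757^( -1) * 5261^( - 1)*990179^1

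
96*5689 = 546144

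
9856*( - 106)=- 1044736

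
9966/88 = 113 + 1/4 = 113.25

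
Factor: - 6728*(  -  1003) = 2^3*17^1*29^2*59^1 = 6748184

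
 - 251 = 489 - 740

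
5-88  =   - 83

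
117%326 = 117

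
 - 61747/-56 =1102 + 5/8  =  1102.62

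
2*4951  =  9902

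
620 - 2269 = -1649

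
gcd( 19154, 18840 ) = 314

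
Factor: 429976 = 2^3*71^1*757^1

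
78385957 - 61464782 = 16921175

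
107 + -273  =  -166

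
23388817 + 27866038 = 51254855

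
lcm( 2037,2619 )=18333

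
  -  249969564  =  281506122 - 531475686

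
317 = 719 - 402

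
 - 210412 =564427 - 774839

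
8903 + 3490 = 12393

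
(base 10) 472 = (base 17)1ad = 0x1D8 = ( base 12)334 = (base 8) 730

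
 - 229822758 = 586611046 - 816433804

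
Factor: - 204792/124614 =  - 2^2*3^( - 1 )*43^( - 1 )*53^1 = - 212/129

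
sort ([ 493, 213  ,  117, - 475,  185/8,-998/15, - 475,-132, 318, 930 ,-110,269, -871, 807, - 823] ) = [ - 871,-823, - 475, - 475,  -  132,- 110,- 998/15 , 185/8,117,  213,269,318,  493,807,930]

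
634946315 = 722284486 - 87338171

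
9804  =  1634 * 6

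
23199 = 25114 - 1915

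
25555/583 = 43 + 486/583 = 43.83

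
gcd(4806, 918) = 54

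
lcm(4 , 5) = 20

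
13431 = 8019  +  5412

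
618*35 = 21630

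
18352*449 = 8240048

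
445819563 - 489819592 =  -44000029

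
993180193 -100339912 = 892840281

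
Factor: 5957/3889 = 7^1*23^1 *37^1*3889^( - 1)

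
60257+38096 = 98353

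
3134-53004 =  - 49870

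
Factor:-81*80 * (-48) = 2^8*3^5*5^1=311040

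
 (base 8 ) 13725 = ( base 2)1011111010101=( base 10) 6101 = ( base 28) 7lp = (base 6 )44125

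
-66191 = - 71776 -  - 5585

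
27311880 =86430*316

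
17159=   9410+7749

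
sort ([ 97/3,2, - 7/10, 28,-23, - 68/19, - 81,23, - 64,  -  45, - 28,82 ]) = [-81,-64,-45,-28, - 23, - 68/19, - 7/10, 2, 23,28,97/3, 82 ] 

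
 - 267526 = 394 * ( - 679)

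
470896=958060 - 487164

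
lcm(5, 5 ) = 5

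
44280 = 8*5535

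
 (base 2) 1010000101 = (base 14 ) 341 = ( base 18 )1HF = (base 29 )M7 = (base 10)645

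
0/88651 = 0 =0.00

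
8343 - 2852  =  5491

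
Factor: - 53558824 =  - 2^3*11^1 * 29^1*31^1*677^1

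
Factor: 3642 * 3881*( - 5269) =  - 2^1*3^1 * 11^1*479^1 * 607^1 * 3881^1 = - 74475217938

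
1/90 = 1/90 = 0.01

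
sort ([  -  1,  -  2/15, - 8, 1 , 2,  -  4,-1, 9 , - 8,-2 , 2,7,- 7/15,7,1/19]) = [ - 8, - 8, - 4, - 2, - 1, -1,-7/15, -2/15,1/19,1, 2,2, 7,7,  9]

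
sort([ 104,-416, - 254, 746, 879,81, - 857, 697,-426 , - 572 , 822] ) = [ - 857, - 572, - 426, - 416, - 254 , 81,104, 697, 746, 822,  879 ]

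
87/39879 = 29/13293 =0.00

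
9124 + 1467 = 10591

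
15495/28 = 15495/28 = 553.39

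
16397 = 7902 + 8495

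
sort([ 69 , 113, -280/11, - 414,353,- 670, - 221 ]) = [  -  670,-414 ,-221,-280/11,69, 113,  353 ]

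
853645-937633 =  - 83988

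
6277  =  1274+5003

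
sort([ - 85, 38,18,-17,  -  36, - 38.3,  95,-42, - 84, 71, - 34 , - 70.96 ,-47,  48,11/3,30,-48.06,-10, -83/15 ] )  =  [ - 85,-84, - 70.96,  -  48.06,-47 , - 42,- 38.3, - 36,-34, - 17,- 10,-83/15, 11/3, 18, 30,38,48, 71, 95] 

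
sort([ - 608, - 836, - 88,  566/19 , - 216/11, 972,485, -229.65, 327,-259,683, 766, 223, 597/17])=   [ - 836 , - 608, - 259, - 229.65, - 88,  -  216/11 , 566/19, 597/17 , 223,327, 485,683, 766, 972]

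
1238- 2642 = -1404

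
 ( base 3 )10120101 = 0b101000101010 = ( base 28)38Q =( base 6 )20014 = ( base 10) 2602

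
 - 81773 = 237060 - 318833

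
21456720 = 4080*5259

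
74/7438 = 37/3719 = 0.01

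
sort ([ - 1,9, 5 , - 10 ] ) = [ - 10,-1,5,9 ] 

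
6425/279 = 23 + 8/279 = 23.03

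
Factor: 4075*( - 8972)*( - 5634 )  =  205984110600 = 2^3*3^2*5^2*163^1*313^1*2243^1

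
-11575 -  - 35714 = 24139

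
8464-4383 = 4081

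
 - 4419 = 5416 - 9835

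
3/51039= 1/17013  =  0.00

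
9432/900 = 10 + 12/25 = 10.48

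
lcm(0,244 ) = 0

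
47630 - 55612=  - 7982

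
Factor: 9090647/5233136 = 2^ (-4)*61^1*149027^1 *327071^( - 1)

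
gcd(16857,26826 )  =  3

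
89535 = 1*89535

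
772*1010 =779720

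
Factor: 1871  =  1871^1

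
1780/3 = 593 + 1/3= 593.33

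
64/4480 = 1/70 = 0.01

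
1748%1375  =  373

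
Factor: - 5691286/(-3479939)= 2^1*179^(- 1)* 523^1*5441^1*19441^( - 1)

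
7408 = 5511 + 1897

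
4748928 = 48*98936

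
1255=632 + 623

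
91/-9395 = -1 + 9304/9395  =  -  0.01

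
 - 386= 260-646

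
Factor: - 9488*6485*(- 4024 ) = 2^7 * 5^1*503^1*593^1*1297^1= 247595432320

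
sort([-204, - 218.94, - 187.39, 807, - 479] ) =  [ - 479, - 218.94,  -  204, - 187.39,807 ]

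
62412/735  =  84 + 32/35 = 84.91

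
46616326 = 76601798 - 29985472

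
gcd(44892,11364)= 12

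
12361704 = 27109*456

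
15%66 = 15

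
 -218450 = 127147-345597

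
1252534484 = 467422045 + 785112439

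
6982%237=109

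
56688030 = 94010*603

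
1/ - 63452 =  - 1/63452 = -  0.00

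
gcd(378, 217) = 7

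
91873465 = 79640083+12233382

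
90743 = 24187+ 66556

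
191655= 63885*3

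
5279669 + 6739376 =12019045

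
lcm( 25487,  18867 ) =1452759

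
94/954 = 47/477 = 0.10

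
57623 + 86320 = 143943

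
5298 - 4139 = 1159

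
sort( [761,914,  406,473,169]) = [ 169 , 406,473,761,914] 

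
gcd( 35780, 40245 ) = 5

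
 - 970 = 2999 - 3969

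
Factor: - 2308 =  - 2^2*577^1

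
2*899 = 1798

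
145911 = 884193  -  738282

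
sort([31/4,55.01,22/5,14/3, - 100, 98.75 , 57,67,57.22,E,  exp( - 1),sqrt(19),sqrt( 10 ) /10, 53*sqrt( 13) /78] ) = [ - 100,sqrt( 10 )/10, exp(  -  1 ),53*sqrt( 13 )/78,E,sqrt(19),22/5, 14/3,31/4,55.01,57,  57.22, 67,98.75]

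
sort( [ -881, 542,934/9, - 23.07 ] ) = [ - 881, - 23.07, 934/9, 542 ] 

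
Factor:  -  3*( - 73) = 3^1*73^1=219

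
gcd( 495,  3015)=45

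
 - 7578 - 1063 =  -  8641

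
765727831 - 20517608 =745210223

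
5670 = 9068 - 3398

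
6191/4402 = 1 + 1789/4402 = 1.41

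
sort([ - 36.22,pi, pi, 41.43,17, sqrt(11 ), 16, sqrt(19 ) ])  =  [- 36.22 , pi, pi, sqrt( 11), sqrt(19),16,  17 , 41.43 ]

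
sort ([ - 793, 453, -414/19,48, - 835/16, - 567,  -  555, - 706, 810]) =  [-793, - 706, - 567, - 555, - 835/16, - 414/19, 48, 453,810 ] 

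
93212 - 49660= 43552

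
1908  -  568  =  1340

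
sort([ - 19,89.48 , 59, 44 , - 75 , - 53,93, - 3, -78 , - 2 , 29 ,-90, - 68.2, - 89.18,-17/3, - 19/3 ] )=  [ - 90 , - 89.18, - 78, - 75, - 68.2 , - 53, - 19,-19/3, - 17/3, - 3, - 2,  29 , 44, 59 , 89.48, 93]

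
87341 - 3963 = 83378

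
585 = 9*65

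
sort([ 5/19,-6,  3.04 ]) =[  -  6, 5/19, 3.04]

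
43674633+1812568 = 45487201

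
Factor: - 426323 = - 263^1*1621^1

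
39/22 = 1 + 17/22 = 1.77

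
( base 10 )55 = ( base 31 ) 1o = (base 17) 34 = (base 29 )1Q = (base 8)67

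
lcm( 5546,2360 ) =110920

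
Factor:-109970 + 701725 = 591755 = 5^1*19^1*6229^1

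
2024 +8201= 10225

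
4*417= 1668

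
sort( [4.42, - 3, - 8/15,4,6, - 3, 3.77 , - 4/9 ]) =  [-3, - 3, - 8/15, -4/9,3.77, 4,  4.42 , 6]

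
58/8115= 58/8115  =  0.01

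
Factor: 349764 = 2^2*3^1*29147^1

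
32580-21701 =10879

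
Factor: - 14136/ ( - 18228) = 2^1*7^( - 2)* 19^1 = 38/49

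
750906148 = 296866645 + 454039503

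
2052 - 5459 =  - 3407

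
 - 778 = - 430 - 348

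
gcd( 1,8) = 1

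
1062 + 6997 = 8059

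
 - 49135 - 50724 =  - 99859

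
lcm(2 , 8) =8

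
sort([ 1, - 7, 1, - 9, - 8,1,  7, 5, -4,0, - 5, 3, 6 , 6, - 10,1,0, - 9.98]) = [ - 10, - 9.98, - 9, - 8,-7,-5, - 4,0, 0,1, 1,1,  1, 3, 5, 6, 6, 7 ]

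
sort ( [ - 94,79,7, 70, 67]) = [- 94,7,67, 70,79 ] 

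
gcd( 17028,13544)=4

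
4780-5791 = -1011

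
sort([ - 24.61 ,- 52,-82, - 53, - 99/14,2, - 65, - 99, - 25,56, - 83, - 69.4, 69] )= [ - 99, - 83, - 82, - 69.4, - 65, - 53, - 52, - 25, - 24.61, - 99/14, 2,56, 69]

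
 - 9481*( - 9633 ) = 91330473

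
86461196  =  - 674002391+760463587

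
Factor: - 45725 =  - 5^2*31^1*59^1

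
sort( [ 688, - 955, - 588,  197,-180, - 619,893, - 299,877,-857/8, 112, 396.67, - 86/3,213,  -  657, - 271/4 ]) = [ - 955,-657, - 619,-588, - 299,-180, - 857/8, - 271/4, - 86/3,112,197,213,396.67,  688 , 877, 893 ]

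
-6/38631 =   -  2/12877 = - 0.00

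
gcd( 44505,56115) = 1935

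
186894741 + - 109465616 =77429125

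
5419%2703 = 13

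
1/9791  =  1/9791 = 0.00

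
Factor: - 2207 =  - 2207^1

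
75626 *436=32972936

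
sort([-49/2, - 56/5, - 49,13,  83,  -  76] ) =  [ - 76,-49, - 49/2,- 56/5  ,  13, 83]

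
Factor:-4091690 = - 2^1*5^1*31^1*67^1*197^1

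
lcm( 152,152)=152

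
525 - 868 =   -  343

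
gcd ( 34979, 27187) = 1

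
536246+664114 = 1200360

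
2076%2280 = 2076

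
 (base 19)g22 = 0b1011010111000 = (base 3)21222102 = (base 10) 5816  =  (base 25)97G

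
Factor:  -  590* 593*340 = -118955800  =  -  2^3* 5^2*17^1*59^1*593^1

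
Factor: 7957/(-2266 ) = -2^( - 1 )*11^(- 1) * 73^1*103^( - 1) * 109^1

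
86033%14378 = 14143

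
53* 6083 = 322399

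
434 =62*7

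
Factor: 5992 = 2^3*7^1*107^1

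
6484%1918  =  730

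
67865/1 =67865 = 67865.00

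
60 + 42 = 102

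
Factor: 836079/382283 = 3^1 * 11^( - 1)*23^( - 1 )*229^1*1217^1* 1511^( - 1)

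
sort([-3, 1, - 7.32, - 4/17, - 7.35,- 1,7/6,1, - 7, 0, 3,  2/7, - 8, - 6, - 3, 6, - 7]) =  [-8,-7.35, - 7.32, - 7,  -  7, - 6  , - 3,  -  3, - 1 , - 4/17, 0,2/7,1, 1, 7/6, 3,  6 ] 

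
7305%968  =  529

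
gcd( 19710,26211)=3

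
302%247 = 55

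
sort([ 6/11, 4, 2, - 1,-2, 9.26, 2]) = [ - 2, - 1, 6/11,2, 2, 4,9.26]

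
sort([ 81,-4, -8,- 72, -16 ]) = [-72,-16, - 8, -4 , 81 ]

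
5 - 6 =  - 1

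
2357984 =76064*31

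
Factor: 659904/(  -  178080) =- 2^1*5^( - 1)*53^ ( - 1)*491^1 = - 982/265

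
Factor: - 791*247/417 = - 3^( - 1 )*7^1*13^1 * 19^1*113^1*139^( - 1) =- 195377/417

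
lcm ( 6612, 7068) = 204972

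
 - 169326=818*( - 207)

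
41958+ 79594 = 121552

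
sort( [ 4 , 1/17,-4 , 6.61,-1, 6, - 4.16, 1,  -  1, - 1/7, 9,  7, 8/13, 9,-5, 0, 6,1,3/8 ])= [- 5,-4.16, - 4, - 1, - 1, - 1/7, 0, 1/17, 3/8, 8/13,1, 1, 4, 6, 6, 6.61, 7, 9, 9 ]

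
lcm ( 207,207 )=207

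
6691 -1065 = 5626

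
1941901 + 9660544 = 11602445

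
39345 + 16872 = 56217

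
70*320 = 22400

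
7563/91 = 7563/91 = 83.11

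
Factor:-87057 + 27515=- 2^1*7^1 *4253^1=-59542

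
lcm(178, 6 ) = 534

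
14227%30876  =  14227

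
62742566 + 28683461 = 91426027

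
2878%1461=1417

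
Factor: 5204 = 2^2*1301^1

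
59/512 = 59/512 = 0.12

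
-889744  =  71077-960821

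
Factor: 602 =2^1*7^1*43^1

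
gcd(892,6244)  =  892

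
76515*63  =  4820445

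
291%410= 291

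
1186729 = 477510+709219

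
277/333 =277/333 =0.83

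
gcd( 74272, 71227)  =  1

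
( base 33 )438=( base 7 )16004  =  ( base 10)4463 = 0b1000101101111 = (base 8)10557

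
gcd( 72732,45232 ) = 44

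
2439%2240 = 199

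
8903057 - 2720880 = 6182177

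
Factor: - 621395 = - 5^1 * 19^1*31^1 *211^1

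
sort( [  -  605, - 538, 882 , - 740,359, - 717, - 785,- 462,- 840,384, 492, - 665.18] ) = [-840, - 785 , - 740, - 717, - 665.18, - 605, - 538, - 462, 359,384,492,  882 ] 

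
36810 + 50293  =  87103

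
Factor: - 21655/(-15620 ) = 2^(-2)*11^( - 1)*61^1 = 61/44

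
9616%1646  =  1386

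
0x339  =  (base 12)589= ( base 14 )42d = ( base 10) 825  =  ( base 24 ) 1A9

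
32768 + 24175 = 56943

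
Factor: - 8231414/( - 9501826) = 73^( - 1)*151^( - 1 )*431^( - 1)* 4115707^1  =  4115707/4750913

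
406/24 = 203/12 = 16.92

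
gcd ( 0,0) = 0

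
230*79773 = 18347790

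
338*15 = 5070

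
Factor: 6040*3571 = 2^3 *5^1 * 151^1*3571^1 =21568840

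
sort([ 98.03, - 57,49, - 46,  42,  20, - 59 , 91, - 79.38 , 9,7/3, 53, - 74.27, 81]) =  [- 79.38, - 74.27,-59, - 57, - 46,7/3,9, 20, 42,  49, 53,  81, 91 , 98.03]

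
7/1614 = 7/1614 = 0.00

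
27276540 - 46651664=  - 19375124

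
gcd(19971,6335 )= 7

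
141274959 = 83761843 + 57513116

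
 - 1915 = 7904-9819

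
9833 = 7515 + 2318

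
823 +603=1426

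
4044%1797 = 450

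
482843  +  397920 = 880763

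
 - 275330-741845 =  - 1017175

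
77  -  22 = 55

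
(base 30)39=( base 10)99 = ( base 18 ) 59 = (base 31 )36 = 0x63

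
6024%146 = 38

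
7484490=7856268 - 371778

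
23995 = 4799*5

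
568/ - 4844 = - 142/1211 = - 0.12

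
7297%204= 157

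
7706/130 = 59 + 18/65 = 59.28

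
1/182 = 1/182 = 0.01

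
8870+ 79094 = 87964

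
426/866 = 213/433 = 0.49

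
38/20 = 1 + 9/10  =  1.90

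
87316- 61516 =25800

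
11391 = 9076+2315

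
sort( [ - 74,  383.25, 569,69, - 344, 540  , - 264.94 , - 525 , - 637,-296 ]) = [-637  ,  -  525, - 344,  -  296,  -  264.94,-74, 69,  383.25, 540, 569] 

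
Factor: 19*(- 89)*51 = -86241 = - 3^1*17^1*19^1*89^1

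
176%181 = 176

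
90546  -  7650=82896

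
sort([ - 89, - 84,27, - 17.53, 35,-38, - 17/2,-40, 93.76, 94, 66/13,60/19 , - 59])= [ - 89, - 84, - 59, - 40, - 38, - 17.53, - 17/2, 60/19, 66/13,27, 35, 93.76, 94 ] 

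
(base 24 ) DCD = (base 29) 97H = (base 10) 7789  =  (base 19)12ai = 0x1e6d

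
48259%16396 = 15467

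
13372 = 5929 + 7443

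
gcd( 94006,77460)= 2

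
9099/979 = 9 + 288/979 =9.29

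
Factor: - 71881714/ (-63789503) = 2^1*35940857^1*63789503^( - 1 ) 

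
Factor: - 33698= - 2^1*7^1*29^1 * 83^1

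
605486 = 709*854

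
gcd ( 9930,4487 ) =1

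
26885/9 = 2987 + 2/9 = 2987.22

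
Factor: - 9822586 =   -  2^1*61^1*80513^1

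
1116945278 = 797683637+319261641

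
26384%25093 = 1291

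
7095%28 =11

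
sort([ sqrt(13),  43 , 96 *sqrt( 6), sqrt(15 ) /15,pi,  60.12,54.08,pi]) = [sqrt(15 ) /15, pi, pi,sqrt(13 ), 43, 54.08,60.12,96*sqrt(6 )]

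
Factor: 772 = 2^2*193^1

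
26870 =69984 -43114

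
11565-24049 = - 12484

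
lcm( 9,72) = 72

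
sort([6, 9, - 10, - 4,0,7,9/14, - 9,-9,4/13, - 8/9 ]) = [ - 10, - 9, - 9, - 4, - 8/9,0,4/13,9/14,6, 7 , 9] 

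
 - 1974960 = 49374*( - 40 )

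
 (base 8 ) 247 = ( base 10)167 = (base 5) 1132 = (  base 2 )10100111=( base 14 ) bd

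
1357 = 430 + 927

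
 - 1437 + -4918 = - 6355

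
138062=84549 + 53513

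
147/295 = 147/295 =0.50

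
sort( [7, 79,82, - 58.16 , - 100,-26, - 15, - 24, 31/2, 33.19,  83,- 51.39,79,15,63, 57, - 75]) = [ - 100, - 75, - 58.16, - 51.39,-26, - 24,-15,  7  ,  15,31/2,33.19,57,  63, 79, 79,  82,83 ] 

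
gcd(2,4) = 2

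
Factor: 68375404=2^2 *17093851^1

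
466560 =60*7776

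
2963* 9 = 26667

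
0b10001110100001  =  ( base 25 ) eel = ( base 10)9121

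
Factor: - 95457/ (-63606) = 31819/21202  =  2^ ( - 1 )*47^1 *677^1 * 10601^( - 1 )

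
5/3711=5/3711=0.00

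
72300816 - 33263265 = 39037551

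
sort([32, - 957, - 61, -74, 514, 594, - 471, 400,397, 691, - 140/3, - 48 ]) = [ - 957, - 471, - 74,-61, - 48,-140/3,32, 397,400,514,594, 691]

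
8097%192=33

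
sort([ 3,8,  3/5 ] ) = [ 3/5,3,8] 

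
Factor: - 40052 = -2^2*17^1*19^1*31^1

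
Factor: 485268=2^2*3^1* 7^1*53^1*109^1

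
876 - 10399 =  - 9523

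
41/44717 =41/44717 = 0.00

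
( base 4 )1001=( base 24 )2h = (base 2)1000001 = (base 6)145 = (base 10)65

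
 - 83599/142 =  - 83599/142 =- 588.73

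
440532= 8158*54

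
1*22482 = 22482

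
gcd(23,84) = 1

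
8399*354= 2973246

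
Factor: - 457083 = -3^7*11^1*19^1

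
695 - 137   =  558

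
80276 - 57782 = 22494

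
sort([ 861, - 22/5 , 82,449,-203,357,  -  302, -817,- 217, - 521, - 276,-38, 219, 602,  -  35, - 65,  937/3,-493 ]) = [-817,  -  521, - 493,  -  302,- 276, - 217,-203,-65, - 38,  -  35, - 22/5,82, 219,937/3, 357, 449, 602, 861 ]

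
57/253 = 57/253= 0.23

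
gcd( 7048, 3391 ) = 1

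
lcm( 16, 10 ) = 80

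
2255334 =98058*23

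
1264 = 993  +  271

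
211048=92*2294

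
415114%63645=33244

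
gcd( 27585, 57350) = 5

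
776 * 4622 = 3586672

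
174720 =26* 6720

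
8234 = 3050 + 5184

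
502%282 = 220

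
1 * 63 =63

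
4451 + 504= 4955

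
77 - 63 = 14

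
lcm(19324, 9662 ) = 19324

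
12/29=12/29=0.41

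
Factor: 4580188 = 2^2 *31^1*43^1*859^1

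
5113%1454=751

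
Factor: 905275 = 5^2*7^2*739^1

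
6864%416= 208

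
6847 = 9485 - 2638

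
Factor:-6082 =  - 2^1*3041^1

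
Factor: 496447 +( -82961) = 2^1*79^1*2617^1 = 413486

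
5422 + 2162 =7584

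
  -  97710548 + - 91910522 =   -  189621070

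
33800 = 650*52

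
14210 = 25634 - 11424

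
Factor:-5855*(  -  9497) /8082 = 2^(- 1 )*3^( - 2 )*5^1*449^ ( - 1)*1171^1*9497^1= 55604935/8082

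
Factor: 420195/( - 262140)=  - 2^(- 2) * 17^( - 1)*109^1 = - 109/68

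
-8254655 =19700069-27954724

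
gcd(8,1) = 1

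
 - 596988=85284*( - 7)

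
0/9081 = 0 = 0.00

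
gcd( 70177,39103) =1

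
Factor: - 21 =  - 3^1* 7^1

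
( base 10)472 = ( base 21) 11a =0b111011000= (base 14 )25A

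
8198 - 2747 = 5451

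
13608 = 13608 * 1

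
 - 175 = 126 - 301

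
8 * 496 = 3968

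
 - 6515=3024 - 9539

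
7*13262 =92834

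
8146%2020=66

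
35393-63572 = - 28179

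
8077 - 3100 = 4977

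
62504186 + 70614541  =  133118727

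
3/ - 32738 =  - 1 +32735/32738 = - 0.00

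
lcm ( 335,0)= 0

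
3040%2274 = 766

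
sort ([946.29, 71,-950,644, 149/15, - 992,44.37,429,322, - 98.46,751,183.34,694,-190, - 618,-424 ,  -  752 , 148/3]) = [ -992, - 950, - 752 , - 618,-424, - 190, - 98.46, 149/15,44.37,148/3,71 , 183.34, 322, 429, 644,694,  751,  946.29 ] 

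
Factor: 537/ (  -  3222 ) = - 1/6 = - 2^( - 1 ) * 3^( - 1)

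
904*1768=1598272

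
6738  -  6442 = 296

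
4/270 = 2/135  =  0.01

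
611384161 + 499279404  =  1110663565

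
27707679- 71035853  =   - 43328174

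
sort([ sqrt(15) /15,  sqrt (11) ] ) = [sqrt (15)/15,sqrt( 11) ] 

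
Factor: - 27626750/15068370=-2762675/1506837= - 3^( - 1)*5^2 * 59^1*149^( - 1) *1873^1*3371^( - 1 )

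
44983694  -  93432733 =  - 48449039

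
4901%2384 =133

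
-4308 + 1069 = -3239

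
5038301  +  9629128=14667429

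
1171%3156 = 1171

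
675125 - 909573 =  - 234448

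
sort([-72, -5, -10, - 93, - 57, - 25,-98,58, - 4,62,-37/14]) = [-98 , - 93, -72,- 57, - 25,- 10, - 5,-4 ,- 37/14,  58, 62]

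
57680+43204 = 100884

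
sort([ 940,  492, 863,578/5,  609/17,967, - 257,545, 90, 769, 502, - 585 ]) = [ - 585, -257, 609/17 , 90,  578/5,492, 502, 545,769,863,940, 967] 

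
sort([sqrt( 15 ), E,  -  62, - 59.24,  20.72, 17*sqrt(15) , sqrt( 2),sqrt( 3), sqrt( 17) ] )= [ - 62, - 59.24,sqrt(2), sqrt (3)  ,  E,sqrt( 15), sqrt( 17),20.72,17*sqrt( 15)]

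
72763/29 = 72763/29=2509.07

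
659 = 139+520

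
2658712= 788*3374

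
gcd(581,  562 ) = 1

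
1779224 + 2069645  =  3848869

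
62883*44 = 2766852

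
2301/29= 2301/29=79.34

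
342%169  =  4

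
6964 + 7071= 14035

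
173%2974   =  173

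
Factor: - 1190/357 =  - 2^1*3^( - 1) * 5^1=-10/3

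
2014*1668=3359352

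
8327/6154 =1 + 2173/6154  =  1.35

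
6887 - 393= 6494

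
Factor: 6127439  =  29^1*211291^1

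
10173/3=3391 = 3391.00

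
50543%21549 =7445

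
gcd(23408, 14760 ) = 8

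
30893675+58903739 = 89797414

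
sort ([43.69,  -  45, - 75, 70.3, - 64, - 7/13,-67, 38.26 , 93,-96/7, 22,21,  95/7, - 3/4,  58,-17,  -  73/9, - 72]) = [ - 75, - 72,- 67, - 64, - 45 , - 17, - 96/7,-73/9, - 3/4, - 7/13,95/7, 21,22,38.26,43.69,58, 70.3,93 ]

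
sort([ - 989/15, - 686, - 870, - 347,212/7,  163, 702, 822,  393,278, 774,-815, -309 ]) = [ - 870, - 815, - 686, - 347,-309,- 989/15,212/7,163,278,393,702 , 774,822 ] 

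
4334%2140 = 54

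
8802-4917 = 3885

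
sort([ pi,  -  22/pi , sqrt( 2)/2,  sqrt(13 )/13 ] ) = [ - 22/pi,sqrt(13)/13, sqrt (2 ) /2,pi] 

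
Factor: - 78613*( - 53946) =2^1*3^6* 37^1*127^1*619^1 =4240856898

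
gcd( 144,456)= 24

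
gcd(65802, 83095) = 1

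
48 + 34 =82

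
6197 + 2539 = 8736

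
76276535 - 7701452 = 68575083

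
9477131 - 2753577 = 6723554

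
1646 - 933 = 713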